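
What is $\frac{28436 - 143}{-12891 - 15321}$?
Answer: $- \frac{9431}{9404} \approx -1.0029$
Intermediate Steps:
$\frac{28436 - 143}{-12891 - 15321} = \frac{28293}{-28212} = 28293 \left(- \frac{1}{28212}\right) = - \frac{9431}{9404}$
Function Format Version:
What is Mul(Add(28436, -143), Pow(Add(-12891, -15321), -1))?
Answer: Rational(-9431, 9404) ≈ -1.0029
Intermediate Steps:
Mul(Add(28436, -143), Pow(Add(-12891, -15321), -1)) = Mul(28293, Pow(-28212, -1)) = Mul(28293, Rational(-1, 28212)) = Rational(-9431, 9404)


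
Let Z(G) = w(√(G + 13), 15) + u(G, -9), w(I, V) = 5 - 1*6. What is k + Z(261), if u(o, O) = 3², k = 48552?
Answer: 48560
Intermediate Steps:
u(o, O) = 9
w(I, V) = -1 (w(I, V) = 5 - 6 = -1)
Z(G) = 8 (Z(G) = -1 + 9 = 8)
k + Z(261) = 48552 + 8 = 48560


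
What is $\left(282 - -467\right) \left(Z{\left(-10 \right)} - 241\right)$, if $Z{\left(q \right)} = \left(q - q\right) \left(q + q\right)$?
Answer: $-180509$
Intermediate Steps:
$Z{\left(q \right)} = 0$ ($Z{\left(q \right)} = 0 \cdot 2 q = 0$)
$\left(282 - -467\right) \left(Z{\left(-10 \right)} - 241\right) = \left(282 - -467\right) \left(0 - 241\right) = \left(282 + 467\right) \left(-241\right) = 749 \left(-241\right) = -180509$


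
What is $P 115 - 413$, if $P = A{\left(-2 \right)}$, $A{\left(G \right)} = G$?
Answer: $-643$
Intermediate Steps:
$P = -2$
$P 115 - 413 = \left(-2\right) 115 - 413 = -230 - 413 = -643$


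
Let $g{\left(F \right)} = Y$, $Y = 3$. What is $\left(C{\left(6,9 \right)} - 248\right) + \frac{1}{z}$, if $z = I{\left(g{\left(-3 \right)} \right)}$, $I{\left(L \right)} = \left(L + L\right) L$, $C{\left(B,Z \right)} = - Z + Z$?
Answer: $- \frac{4463}{18} \approx -247.94$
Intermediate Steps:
$C{\left(B,Z \right)} = 0$
$g{\left(F \right)} = 3$
$I{\left(L \right)} = 2 L^{2}$ ($I{\left(L \right)} = 2 L L = 2 L^{2}$)
$z = 18$ ($z = 2 \cdot 3^{2} = 2 \cdot 9 = 18$)
$\left(C{\left(6,9 \right)} - 248\right) + \frac{1}{z} = \left(0 - 248\right) + \frac{1}{18} = -248 + \frac{1}{18} = - \frac{4463}{18}$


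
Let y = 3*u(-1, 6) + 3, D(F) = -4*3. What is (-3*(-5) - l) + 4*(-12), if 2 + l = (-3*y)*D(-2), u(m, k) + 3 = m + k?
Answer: -355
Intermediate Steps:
D(F) = -12
u(m, k) = -3 + k + m (u(m, k) = -3 + (m + k) = -3 + (k + m) = -3 + k + m)
y = 9 (y = 3*(-3 + 6 - 1) + 3 = 3*2 + 3 = 6 + 3 = 9)
l = 322 (l = -2 - 3*9*(-12) = -2 - 27*(-12) = -2 + 324 = 322)
(-3*(-5) - l) + 4*(-12) = (-3*(-5) - 1*322) + 4*(-12) = (15 - 322) - 48 = -307 - 48 = -355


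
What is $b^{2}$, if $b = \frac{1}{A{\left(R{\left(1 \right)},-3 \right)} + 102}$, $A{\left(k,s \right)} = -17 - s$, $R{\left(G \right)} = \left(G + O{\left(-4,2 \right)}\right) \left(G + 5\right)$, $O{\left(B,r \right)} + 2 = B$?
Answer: $\frac{1}{7744} \approx 0.00012913$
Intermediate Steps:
$O{\left(B,r \right)} = -2 + B$
$R{\left(G \right)} = \left(-6 + G\right) \left(5 + G\right)$ ($R{\left(G \right)} = \left(G - 6\right) \left(G + 5\right) = \left(G - 6\right) \left(5 + G\right) = \left(-6 + G\right) \left(5 + G\right)$)
$b = \frac{1}{88}$ ($b = \frac{1}{\left(-17 - -3\right) + 102} = \frac{1}{\left(-17 + 3\right) + 102} = \frac{1}{-14 + 102} = \frac{1}{88} \approx 0.011364$)
$b^{2} = \left(\frac{1}{88}\right)^{2} = \frac{1}{7744}$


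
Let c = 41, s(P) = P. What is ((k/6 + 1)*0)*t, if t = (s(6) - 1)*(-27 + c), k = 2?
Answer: 0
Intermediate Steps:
t = 70 (t = (6 - 1)*(-27 + 41) = 5*14 = 70)
((k/6 + 1)*0)*t = ((2/6 + 1)*0)*70 = ((2*(⅙) + 1)*0)*70 = ((⅓ + 1)*0)*70 = ((4/3)*0)*70 = 0*70 = 0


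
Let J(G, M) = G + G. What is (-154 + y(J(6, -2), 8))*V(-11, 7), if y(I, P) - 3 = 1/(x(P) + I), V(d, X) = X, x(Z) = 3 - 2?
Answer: -13734/13 ≈ -1056.5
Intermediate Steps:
J(G, M) = 2*G
x(Z) = 1
y(I, P) = 3 + 1/(1 + I)
(-154 + y(J(6, -2), 8))*V(-11, 7) = (-154 + (4 + 3*(2*6))/(1 + 2*6))*7 = (-154 + (4 + 3*12)/(1 + 12))*7 = (-154 + (4 + 36)/13)*7 = (-154 + (1/13)*40)*7 = (-154 + 40/13)*7 = -1962/13*7 = -13734/13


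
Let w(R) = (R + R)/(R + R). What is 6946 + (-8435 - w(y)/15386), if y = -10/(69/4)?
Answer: -22909755/15386 ≈ -1489.0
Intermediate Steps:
y = -40/69 (y = -10/(69*(¼)) = -10/69/4 = -10*4/69 = -40/69 ≈ -0.57971)
w(R) = 1 (w(R) = (2*R)/((2*R)) = (2*R)*(1/(2*R)) = 1)
6946 + (-8435 - w(y)/15386) = 6946 + (-8435 - 1/15386) = 6946 - 129780911/15386 = -22909755/15386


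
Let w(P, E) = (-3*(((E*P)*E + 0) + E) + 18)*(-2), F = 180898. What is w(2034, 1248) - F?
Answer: 19007605370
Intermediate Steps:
w(P, E) = -36 + 6*E + 6*P*E² (w(P, E) = (-3*((P*E² + 0) + E) + 18)*(-2) = (-3*(P*E² + E) + 18)*(-2) = (-3*(E + P*E²) + 18)*(-2) = ((-3*E - 3*P*E²) + 18)*(-2) = (18 - 3*E - 3*P*E²)*(-2) = -36 + 6*E + 6*P*E²)
w(2034, 1248) - F = (-36 + 6*1248 + 6*2034*1248²) - 1*180898 = (-36 + 7488 + 6*2034*1557504) - 180898 = (-36 + 7488 + 19007778816) - 180898 = 19007786268 - 180898 = 19007605370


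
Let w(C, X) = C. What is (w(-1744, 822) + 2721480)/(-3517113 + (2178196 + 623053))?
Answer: -339967/89483 ≈ -3.7992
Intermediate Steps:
(w(-1744, 822) + 2721480)/(-3517113 + (2178196 + 623053)) = (-1744 + 2721480)/(-3517113 + (2178196 + 623053)) = 2719736/(-3517113 + 2801249) = 2719736/(-715864) = 2719736*(-1/715864) = -339967/89483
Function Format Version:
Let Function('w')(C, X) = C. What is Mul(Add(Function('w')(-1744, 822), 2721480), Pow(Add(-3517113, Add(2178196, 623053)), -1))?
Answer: Rational(-339967, 89483) ≈ -3.7992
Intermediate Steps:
Mul(Add(Function('w')(-1744, 822), 2721480), Pow(Add(-3517113, Add(2178196, 623053)), -1)) = Mul(Add(-1744, 2721480), Pow(Add(-3517113, Add(2178196, 623053)), -1)) = Mul(2719736, Pow(Add(-3517113, 2801249), -1)) = Mul(2719736, Pow(-715864, -1)) = Mul(2719736, Rational(-1, 715864)) = Rational(-339967, 89483)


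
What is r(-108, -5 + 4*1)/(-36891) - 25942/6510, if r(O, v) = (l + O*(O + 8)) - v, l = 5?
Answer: -2717919/635345 ≈ -4.2779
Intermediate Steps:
r(O, v) = 5 - v + O*(8 + O) (r(O, v) = (5 + O*(O + 8)) - v = (5 + O*(8 + O)) - v = 5 - v + O*(8 + O))
r(-108, -5 + 4*1)/(-36891) - 25942/6510 = (5 + (-108)² - (-5 + 4*1) + 8*(-108))/(-36891) - 25942/6510 = (5 + 11664 - (-5 + 4) - 864)*(-1/36891) - 25942*1/6510 = (5 + 11664 - 1*(-1) - 864)*(-1/36891) - 1853/465 = (5 + 11664 + 1 - 864)*(-1/36891) - 1853/465 = 10806*(-1/36891) - 1853/465 = -3602/12297 - 1853/465 = -2717919/635345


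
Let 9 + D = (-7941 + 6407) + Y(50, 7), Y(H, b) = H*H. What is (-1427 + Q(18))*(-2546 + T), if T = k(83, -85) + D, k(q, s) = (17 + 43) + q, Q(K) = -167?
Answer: 2304924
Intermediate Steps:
Y(H, b) = H**2
k(q, s) = 60 + q
D = 957 (D = -9 + ((-7941 + 6407) + 50**2) = -9 + (-1534 + 2500) = -9 + 966 = 957)
T = 1100 (T = (60 + 83) + 957 = 143 + 957 = 1100)
(-1427 + Q(18))*(-2546 + T) = (-1427 - 167)*(-2546 + 1100) = -1594*(-1446) = 2304924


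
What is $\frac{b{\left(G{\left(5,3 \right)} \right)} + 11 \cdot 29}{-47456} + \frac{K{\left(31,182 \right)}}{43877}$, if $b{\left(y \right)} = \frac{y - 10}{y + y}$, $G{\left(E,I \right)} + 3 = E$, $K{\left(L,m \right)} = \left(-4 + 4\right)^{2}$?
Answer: $- \frac{317}{47456} \approx -0.0066799$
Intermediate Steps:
$K{\left(L,m \right)} = 0$ ($K{\left(L,m \right)} = 0^{2} = 0$)
$G{\left(E,I \right)} = -3 + E$
$b{\left(y \right)} = \frac{-10 + y}{2 y}$
$\frac{b{\left(G{\left(5,3 \right)} \right)} + 11 \cdot 29}{-47456} + \frac{K{\left(31,182 \right)}}{43877} = \frac{\frac{-10 + \left(-3 + 5\right)}{2 \left(-3 + 5\right)} + 11 \cdot 29}{-47456} + \frac{0}{43877} = \left(\frac{-10 + 2}{2 \cdot 2} + 319\right) \left(- \frac{1}{47456}\right) + 0 \cdot \frac{1}{43877} = \left(\frac{1}{2} \cdot \frac{1}{2} \left(-8\right) + 319\right) \left(- \frac{1}{47456}\right) + 0 = \left(-2 + 319\right) \left(- \frac{1}{47456}\right) + 0 = 317 \left(- \frac{1}{47456}\right) + 0 = - \frac{317}{47456} + 0 = - \frac{317}{47456}$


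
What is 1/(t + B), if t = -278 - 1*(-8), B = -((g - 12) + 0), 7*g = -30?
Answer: -7/1776 ≈ -0.0039414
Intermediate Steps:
g = -30/7 (g = (⅐)*(-30) = -30/7 ≈ -4.2857)
B = 114/7 (B = -((-30/7 - 12) + 0) = -(-114/7 + 0) = -1*(-114/7) = 114/7 ≈ 16.286)
t = -270 (t = -278 + 8 = -270)
1/(t + B) = 1/(-270 + 114/7) = 1/(-1776/7) = -7/1776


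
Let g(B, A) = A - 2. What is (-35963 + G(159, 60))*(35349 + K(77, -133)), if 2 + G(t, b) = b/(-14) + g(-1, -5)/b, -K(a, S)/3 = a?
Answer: -88422143097/70 ≈ -1.2632e+9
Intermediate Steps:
g(B, A) = -2 + A
K(a, S) = -3*a
G(t, b) = -2 - 7/b - b/14 (G(t, b) = -2 + (b/(-14) + (-2 - 5)/b) = -2 + (b*(-1/14) - 7/b) = -2 + (-b/14 - 7/b) = -2 + (-7/b - b/14) = -2 - 7/b - b/14)
(-35963 + G(159, 60))*(35349 + K(77, -133)) = (-35963 + (-2 - 7/60 - 1/14*60))*(35349 - 3*77) = (-35963 + (-2 - 7*1/60 - 30/7))*(35349 - 231) = (-35963 + (-2 - 7/60 - 30/7))*35118 = (-35963 - 2689/420)*35118 = -15107149/420*35118 = -88422143097/70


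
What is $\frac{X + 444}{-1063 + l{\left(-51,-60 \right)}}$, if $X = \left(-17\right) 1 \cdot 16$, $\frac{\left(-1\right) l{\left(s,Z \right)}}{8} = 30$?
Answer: $- \frac{172}{1303} \approx -0.132$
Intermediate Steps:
$l{\left(s,Z \right)} = -240$ ($l{\left(s,Z \right)} = \left(-8\right) 30 = -240$)
$X = -272$ ($X = \left(-17\right) 16 = -272$)
$\frac{X + 444}{-1063 + l{\left(-51,-60 \right)}} = \frac{-272 + 444}{-1063 - 240} = \frac{172}{-1303} = 172 \left(- \frac{1}{1303}\right) = - \frac{172}{1303}$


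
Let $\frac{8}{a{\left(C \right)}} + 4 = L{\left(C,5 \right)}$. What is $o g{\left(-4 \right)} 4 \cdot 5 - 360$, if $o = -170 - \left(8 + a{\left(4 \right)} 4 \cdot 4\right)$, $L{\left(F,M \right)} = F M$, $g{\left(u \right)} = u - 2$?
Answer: $21960$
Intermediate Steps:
$g{\left(u \right)} = -2 + u$
$a{\left(C \right)} = \frac{8}{-4 + 5 C}$ ($a{\left(C \right)} = \frac{8}{-4 + C 5} = \frac{8}{-4 + 5 C}$)
$o = -186$ ($o = -170 - \left(8 + \frac{8}{-4 + 5 \cdot 4} \cdot 4 \cdot 4\right) = -170 - \left(8 + \frac{8}{-4 + 20} \cdot 16\right) = -170 - \left(8 + \frac{8}{16} \cdot 16\right) = -170 - \left(8 + 8 \cdot \frac{1}{16} \cdot 16\right) = -170 - \left(8 + \frac{1}{2} \cdot 16\right) = -170 - \left(8 + 8\right) = -170 - 16 = -186$)
$o g{\left(-4 \right)} 4 \cdot 5 - 360 = - 186 \left(-2 - 4\right) 4 \cdot 5 - 360 = - 186 \left(-6\right) 4 \cdot 5 - 360 = - 186 \left(\left(-24\right) 5\right) - 360 = \left(-186\right) \left(-120\right) - 360 = 22320 - 360 = 21960$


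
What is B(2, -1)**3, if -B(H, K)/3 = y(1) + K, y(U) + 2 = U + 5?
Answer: -729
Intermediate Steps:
y(U) = 3 + U (y(U) = -2 + (U + 5) = -2 + (5 + U) = 3 + U)
B(H, K) = -12 - 3*K (B(H, K) = -3*((3 + 1) + K) = -3*(4 + K) = -12 - 3*K)
B(2, -1)**3 = (-12 - 3*(-1))**3 = (-12 + 3)**3 = (-9)**3 = -729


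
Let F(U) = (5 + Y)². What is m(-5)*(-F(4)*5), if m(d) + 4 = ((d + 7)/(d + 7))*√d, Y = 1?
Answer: 720 - 180*I*√5 ≈ 720.0 - 402.49*I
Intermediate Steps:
F(U) = 36 (F(U) = (5 + 1)² = 6² = 36)
m(d) = -4 + √d (m(d) = -4 + ((d + 7)/(d + 7))*√d = -4 + ((7 + d)/(7 + d))*√d = -4 + 1*√d = -4 + √d)
m(-5)*(-F(4)*5) = ((-28 + (-5)^(3/2) - 4*(-5) + 7*√(-5))/(7 - 5))*(-1*36*5) = ((-28 - 5*I*√5 + 20 + 7*(I*√5))/2)*(-36*5) = ((-28 - 5*I*√5 + 20 + 7*I*√5)/2)*(-180) = ((-8 + 2*I*√5)/2)*(-180) = (-4 + I*√5)*(-180) = 720 - 180*I*√5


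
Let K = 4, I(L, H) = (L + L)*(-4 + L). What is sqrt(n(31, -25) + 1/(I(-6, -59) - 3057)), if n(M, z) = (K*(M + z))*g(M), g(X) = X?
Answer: sqrt(6417717999)/2937 ≈ 27.276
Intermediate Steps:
I(L, H) = 2*L*(-4 + L) (I(L, H) = (2*L)*(-4 + L) = 2*L*(-4 + L))
n(M, z) = M*(4*M + 4*z) (n(M, z) = (4*(M + z))*M = (4*M + 4*z)*M = M*(4*M + 4*z))
sqrt(n(31, -25) + 1/(I(-6, -59) - 3057)) = sqrt(4*31*(31 - 25) + 1/(2*(-6)*(-4 - 6) - 3057)) = sqrt(4*31*6 + 1/(2*(-6)*(-10) - 3057)) = sqrt(744 + 1/(120 - 3057)) = sqrt(744 + 1/(-2937)) = sqrt(744 - 1/2937) = sqrt(2185127/2937) = sqrt(6417717999)/2937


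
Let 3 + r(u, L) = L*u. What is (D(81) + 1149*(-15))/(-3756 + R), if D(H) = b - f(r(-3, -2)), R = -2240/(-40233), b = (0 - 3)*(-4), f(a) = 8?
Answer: 693254823/151112908 ≈ 4.5877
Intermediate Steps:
r(u, L) = -3 + L*u
b = 12 (b = -3*(-4) = 12)
R = 2240/40233 (R = -2240*(-1/40233) = 2240/40233 ≈ 0.055676)
D(H) = 4 (D(H) = 12 - 1*8 = 12 - 8 = 4)
(D(81) + 1149*(-15))/(-3756 + R) = (4 + 1149*(-15))/(-3756 + 2240/40233) = (4 - 17235)/(-151112908/40233) = -17231*(-40233/151112908) = 693254823/151112908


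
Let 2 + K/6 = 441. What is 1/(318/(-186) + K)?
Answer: 31/81601 ≈ 0.00037990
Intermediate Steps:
K = 2634 (K = -12 + 6*441 = -12 + 2646 = 2634)
1/(318/(-186) + K) = 1/(318/(-186) + 2634) = 1/(318*(-1/186) + 2634) = 1/(-53/31 + 2634) = 1/(81601/31) = 31/81601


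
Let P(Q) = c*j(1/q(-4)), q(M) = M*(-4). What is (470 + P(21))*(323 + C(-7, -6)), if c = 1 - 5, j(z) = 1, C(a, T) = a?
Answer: 147256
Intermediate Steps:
q(M) = -4*M
c = -4
P(Q) = -4 (P(Q) = -4*1 = -4)
(470 + P(21))*(323 + C(-7, -6)) = (470 - 4)*(323 - 7) = 466*316 = 147256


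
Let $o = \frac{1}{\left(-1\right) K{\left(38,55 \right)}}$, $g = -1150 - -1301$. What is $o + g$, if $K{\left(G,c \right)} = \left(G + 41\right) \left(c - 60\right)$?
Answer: $\frac{59646}{395} \approx 151.0$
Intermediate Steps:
$K{\left(G,c \right)} = \left(-60 + c\right) \left(41 + G\right)$ ($K{\left(G,c \right)} = \left(41 + G\right) \left(-60 + c\right) = \left(-60 + c\right) \left(41 + G\right)$)
$g = 151$ ($g = -1150 + 1301 = 151$)
$o = \frac{1}{395}$ ($o = \frac{1}{\left(-1\right) \left(-2460 - 2280 + 41 \cdot 55 + 38 \cdot 55\right)} = \frac{1}{\left(-1\right) \left(-2460 - 2280 + 2255 + 2090\right)} = \frac{1}{\left(-1\right) \left(-395\right)} = \frac{1}{395} \approx 0.0025316$)
$o + g = \frac{1}{395} + 151 = \frac{59646}{395}$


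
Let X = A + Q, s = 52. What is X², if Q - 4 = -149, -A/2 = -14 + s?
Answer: 48841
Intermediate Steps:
A = -76 (A = -2*(-14 + 52) = -2*38 = -76)
Q = -145 (Q = 4 - 149 = -145)
X = -221 (X = -76 - 145 = -221)
X² = (-221)² = 48841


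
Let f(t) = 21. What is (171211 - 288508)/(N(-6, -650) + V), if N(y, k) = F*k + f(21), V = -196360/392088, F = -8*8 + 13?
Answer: -5748843267/1625719336 ≈ -3.5362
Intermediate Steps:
F = -51 (F = -64 + 13 = -51)
V = -24545/49011 (V = -196360*1/392088 = -24545/49011 ≈ -0.50081)
N(y, k) = 21 - 51*k (N(y, k) = -51*k + 21 = 21 - 51*k)
(171211 - 288508)/(N(-6, -650) + V) = (171211 - 288508)/((21 - 51*(-650)) - 24545/49011) = -117297/((21 + 33150) - 24545/49011) = -117297/(33171 - 24545/49011) = -117297/1625719336/49011 = -117297*49011/1625719336 = -5748843267/1625719336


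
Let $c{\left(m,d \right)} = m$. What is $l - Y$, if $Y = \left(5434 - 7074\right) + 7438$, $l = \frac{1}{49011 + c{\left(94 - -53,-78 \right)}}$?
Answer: $- \frac{285018083}{49158} \approx -5798.0$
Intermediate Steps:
$l = \frac{1}{49158}$ ($l = \frac{1}{49011 + \left(94 - -53\right)} = \frac{1}{49011 + \left(94 + 53\right)} = \frac{1}{49011 + 147} = \frac{1}{49158} \approx 2.0343 \cdot 10^{-5}$)
$Y = 5798$ ($Y = -1640 + 7438 = 5798$)
$l - Y = \frac{1}{49158} - 5798 = - \frac{285018083}{49158}$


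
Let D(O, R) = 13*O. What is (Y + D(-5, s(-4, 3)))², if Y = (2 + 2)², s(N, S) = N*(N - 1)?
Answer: 2401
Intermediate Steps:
s(N, S) = N*(-1 + N)
Y = 16 (Y = 4² = 16)
(Y + D(-5, s(-4, 3)))² = (16 + 13*(-5))² = (16 - 65)² = (-49)² = 2401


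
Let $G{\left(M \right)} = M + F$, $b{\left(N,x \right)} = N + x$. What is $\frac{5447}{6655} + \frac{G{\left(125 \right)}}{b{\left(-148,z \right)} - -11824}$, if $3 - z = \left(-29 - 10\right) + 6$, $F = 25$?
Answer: $\frac{10798919}{12990560} \approx 0.83129$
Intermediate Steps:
$z = 36$ ($z = 3 - \left(\left(-29 - 10\right) + 6\right) = 3 - \left(-39 + 6\right) = 3 - -33 = 3 + 33 = 36$)
$G{\left(M \right)} = 25 + M$ ($G{\left(M \right)} = M + 25 = 25 + M$)
$\frac{5447}{6655} + \frac{G{\left(125 \right)}}{b{\left(-148,z \right)} - -11824} = \frac{5447}{6655} + \frac{25 + 125}{\left(-148 + 36\right) - -11824} = 5447 \cdot \frac{1}{6655} + \frac{150}{-112 + 11824} = \frac{5447}{6655} + \frac{150}{11712} = \frac{5447}{6655} + 150 \cdot \frac{1}{11712} = \frac{5447}{6655} + \frac{25}{1952} = \frac{10798919}{12990560}$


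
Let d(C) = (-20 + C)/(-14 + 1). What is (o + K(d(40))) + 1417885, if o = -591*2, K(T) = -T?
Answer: 18417159/13 ≈ 1.4167e+6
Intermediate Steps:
d(C) = 20/13 - C/13 (d(C) = (-20 + C)/(-13) = (-20 + C)*(-1/13) = 20/13 - C/13)
o = -1182
(o + K(d(40))) + 1417885 = (-1182 - (20/13 - 1/13*40)) + 1417885 = (-1182 - (20/13 - 40/13)) + 1417885 = (-1182 - 1*(-20/13)) + 1417885 = (-1182 + 20/13) + 1417885 = -15346/13 + 1417885 = 18417159/13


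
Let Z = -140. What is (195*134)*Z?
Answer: -3658200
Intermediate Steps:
(195*134)*Z = (195*134)*(-140) = 26130*(-140) = -3658200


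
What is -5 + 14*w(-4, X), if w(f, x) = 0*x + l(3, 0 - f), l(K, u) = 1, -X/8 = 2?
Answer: 9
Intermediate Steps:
X = -16 (X = -8*2 = -16)
w(f, x) = 1 (w(f, x) = 0*x + 1 = 0 + 1 = 1)
-5 + 14*w(-4, X) = -5 + 14*1 = -5 + 14 = 9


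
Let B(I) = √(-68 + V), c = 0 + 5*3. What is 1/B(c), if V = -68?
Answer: -I*√34/68 ≈ -0.085749*I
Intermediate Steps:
c = 15 (c = 0 + 15 = 15)
B(I) = 2*I*√34 (B(I) = √(-68 - 68) = √(-136) = 2*I*√34)
1/B(c) = 1/(2*I*√34) = -I*√34/68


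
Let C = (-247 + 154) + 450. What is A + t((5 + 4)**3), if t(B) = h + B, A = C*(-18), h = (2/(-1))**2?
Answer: -5693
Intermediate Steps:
h = 4 (h = (2*(-1))**2 = (-2)**2 = 4)
C = 357 (C = -93 + 450 = 357)
A = -6426 (A = 357*(-18) = -6426)
t(B) = 4 + B
A + t((5 + 4)**3) = -6426 + (4 + (5 + 4)**3) = -6426 + (4 + 9**3) = -6426 + (4 + 729) = -6426 + 733 = -5693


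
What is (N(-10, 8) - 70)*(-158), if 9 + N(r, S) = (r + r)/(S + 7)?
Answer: 38078/3 ≈ 12693.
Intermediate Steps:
N(r, S) = -9 + 2*r/(7 + S) (N(r, S) = -9 + (r + r)/(S + 7) = -9 + (2*r)/(7 + S) = -9 + 2*r/(7 + S))
(N(-10, 8) - 70)*(-158) = ((-63 - 9*8 + 2*(-10))/(7 + 8) - 70)*(-158) = ((-63 - 72 - 20)/15 - 70)*(-158) = ((1/15)*(-155) - 70)*(-158) = (-31/3 - 70)*(-158) = -241/3*(-158) = 38078/3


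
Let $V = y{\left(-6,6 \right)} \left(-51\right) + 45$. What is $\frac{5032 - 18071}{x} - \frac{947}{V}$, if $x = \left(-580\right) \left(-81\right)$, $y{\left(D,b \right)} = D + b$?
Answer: $- \frac{1001707}{46980} \approx -21.322$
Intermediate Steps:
$x = 46980$
$V = 45$ ($V = \left(-6 + 6\right) \left(-51\right) + 45 = 0 \left(-51\right) + 45 = 0 + 45 = 45$)
$\frac{5032 - 18071}{x} - \frac{947}{V} = \frac{5032 - 18071}{46980} - \frac{947}{45} = \left(-13039\right) \frac{1}{46980} - \frac{947}{45} = - \frac{13039}{46980} - \frac{947}{45} = - \frac{1001707}{46980}$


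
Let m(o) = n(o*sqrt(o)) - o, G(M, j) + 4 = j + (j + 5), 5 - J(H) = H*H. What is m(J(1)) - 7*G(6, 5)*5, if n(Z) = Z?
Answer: -381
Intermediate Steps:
J(H) = 5 - H**2 (J(H) = 5 - H*H = 5 - H**2)
G(M, j) = 1 + 2*j (G(M, j) = -4 + (j + (j + 5)) = -4 + (j + (5 + j)) = -4 + (5 + 2*j) = 1 + 2*j)
m(o) = o**(3/2) - o (m(o) = o*sqrt(o) - o = o**(3/2) - o)
m(J(1)) - 7*G(6, 5)*5 = ((5 - 1*1**2)**(3/2) - (5 - 1*1**2)) - 7*(1 + 2*5)*5 = ((5 - 1*1)**(3/2) - (5 - 1*1)) - 7*(1 + 10)*5 = ((5 - 1)**(3/2) - (5 - 1)) - 7*11*5 = (4**(3/2) - 1*4) - 77*5 = (8 - 4) - 1*385 = 4 - 385 = -381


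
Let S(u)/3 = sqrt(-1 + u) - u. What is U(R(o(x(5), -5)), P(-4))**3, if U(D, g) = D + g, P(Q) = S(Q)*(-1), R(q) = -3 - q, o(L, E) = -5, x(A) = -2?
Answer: 350 - 765*I*sqrt(5) ≈ 350.0 - 1710.6*I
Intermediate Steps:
S(u) = -3*u + 3*sqrt(-1 + u) (S(u) = 3*(sqrt(-1 + u) - u) = -3*u + 3*sqrt(-1 + u))
P(Q) = -3*sqrt(-1 + Q) + 3*Q (P(Q) = (-3*Q + 3*sqrt(-1 + Q))*(-1) = -3*sqrt(-1 + Q) + 3*Q)
U(R(o(x(5), -5)), P(-4))**3 = ((-3 - 1*(-5)) + (-3*sqrt(-1 - 4) + 3*(-4)))**3 = ((-3 + 5) + (-3*I*sqrt(5) - 12))**3 = (2 + (-3*I*sqrt(5) - 12))**3 = (2 + (-12 - 3*I*sqrt(5)))**3 = (-10 - 3*I*sqrt(5))**3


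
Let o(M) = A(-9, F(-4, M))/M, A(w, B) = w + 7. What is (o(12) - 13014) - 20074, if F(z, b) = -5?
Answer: -198529/6 ≈ -33088.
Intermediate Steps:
A(w, B) = 7 + w
o(M) = -2/M (o(M) = (7 - 9)/M = -2/M)
(o(12) - 13014) - 20074 = (-2/12 - 13014) - 20074 = (-2*1/12 - 13014) - 20074 = (-1/6 - 13014) - 20074 = -78085/6 - 20074 = -198529/6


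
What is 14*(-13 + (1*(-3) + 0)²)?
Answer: -56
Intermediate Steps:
14*(-13 + (1*(-3) + 0)²) = 14*(-13 + (-3 + 0)²) = 14*(-13 + (-3)²) = 14*(-13 + 9) = 14*(-4) = -56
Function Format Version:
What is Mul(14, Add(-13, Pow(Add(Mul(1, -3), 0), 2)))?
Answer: -56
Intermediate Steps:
Mul(14, Add(-13, Pow(Add(Mul(1, -3), 0), 2))) = Mul(14, Add(-13, Pow(Add(-3, 0), 2))) = Mul(14, Add(-13, Pow(-3, 2))) = Mul(14, Add(-13, 9)) = Mul(14, -4) = -56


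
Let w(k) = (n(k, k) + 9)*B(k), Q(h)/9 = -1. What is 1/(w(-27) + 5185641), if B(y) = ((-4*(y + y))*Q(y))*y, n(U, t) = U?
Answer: 1/4240857 ≈ 2.3580e-7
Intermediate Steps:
Q(h) = -9 (Q(h) = 9*(-1) = -9)
B(y) = 72*y² (B(y) = (-4*(y + y)*(-9))*y = (-8*y*(-9))*y = (72*y)*y = 72*y²)
w(k) = 72*k²*(9 + k) (w(k) = (k + 9)*(72*k²) = (9 + k)*(72*k²) = 72*k²*(9 + k))
1/(w(-27) + 5185641) = 1/(72*(-27)²*(9 - 27) + 5185641) = 1/(72*729*(-18) + 5185641) = 1/(-944784 + 5185641) = 1/4240857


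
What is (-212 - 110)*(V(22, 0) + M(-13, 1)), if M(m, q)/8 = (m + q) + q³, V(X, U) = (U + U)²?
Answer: 28336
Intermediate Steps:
V(X, U) = 4*U² (V(X, U) = (2*U)² = 4*U²)
M(m, q) = 8*m + 8*q + 8*q³ (M(m, q) = 8*((m + q) + q³) = 8*(m + q + q³) = 8*m + 8*q + 8*q³)
(-212 - 110)*(V(22, 0) + M(-13, 1)) = (-212 - 110)*(4*0² + (8*(-13) + 8*1 + 8*1³)) = -322*(4*0 + (-104 + 8 + 8*1)) = -322*(0 + (-104 + 8 + 8)) = -322*(0 - 88) = -322*(-88) = 28336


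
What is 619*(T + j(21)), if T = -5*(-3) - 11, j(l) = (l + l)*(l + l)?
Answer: 1094392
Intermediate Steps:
j(l) = 4*l**2 (j(l) = (2*l)*(2*l) = 4*l**2)
T = 4 (T = 15 - 11 = 4)
619*(T + j(21)) = 619*(4 + 4*21**2) = 619*(4 + 4*441) = 619*(4 + 1764) = 619*1768 = 1094392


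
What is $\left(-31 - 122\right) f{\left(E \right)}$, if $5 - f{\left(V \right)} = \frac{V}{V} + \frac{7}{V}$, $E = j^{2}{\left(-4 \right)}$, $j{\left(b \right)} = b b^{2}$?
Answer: $- \frac{2505681}{4096} \approx -611.74$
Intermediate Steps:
$j{\left(b \right)} = b^{3}$
$E = 4096$ ($E = \left(\left(-4\right)^{3}\right)^{2} = \left(-64\right)^{2} = 4096$)
$f{\left(V \right)} = 4 - \frac{7}{V}$ ($f{\left(V \right)} = 5 - \left(\frac{V}{V} + \frac{7}{V}\right) = 5 - \left(1 + \frac{7}{V}\right) = 4 - \frac{7}{V}$)
$\left(-31 - 122\right) f{\left(E \right)} = \left(-31 - 122\right) \left(4 - \frac{7}{4096}\right) = - 153 \left(4 - \frac{7}{4096}\right) = \left(-153\right) \frac{16377}{4096} = - \frac{2505681}{4096}$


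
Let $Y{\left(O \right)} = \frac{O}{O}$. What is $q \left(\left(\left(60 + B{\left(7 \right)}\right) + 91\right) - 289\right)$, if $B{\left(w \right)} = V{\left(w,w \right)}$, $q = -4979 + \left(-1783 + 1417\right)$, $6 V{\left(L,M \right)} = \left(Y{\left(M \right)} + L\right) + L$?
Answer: $\frac{1448495}{2} \approx 7.2425 \cdot 10^{5}$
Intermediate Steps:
$Y{\left(O \right)} = 1$
$V{\left(L,M \right)} = \frac{1}{6} + \frac{L}{3}$ ($V{\left(L,M \right)} = \frac{\left(1 + L\right) + L}{6} = \frac{1 + 2 L}{6} = \frac{1}{6} + \frac{L}{3}$)
$q = -5345$ ($q = -4979 - 366 = -5345$)
$B{\left(w \right)} = \frac{1}{6} + \frac{w}{3}$
$q \left(\left(\left(60 + B{\left(7 \right)}\right) + 91\right) - 289\right) = - 5345 \left(\left(\left(60 + \left(\frac{1}{6} + \frac{1}{3} \cdot 7\right)\right) + 91\right) - 289\right) = - 5345 \left(\left(\left(60 + \left(\frac{1}{6} + \frac{7}{3}\right)\right) + 91\right) - 289\right) = - 5345 \left(\left(\left(60 + \frac{5}{2}\right) + 91\right) - 289\right) = - 5345 \left(\left(\frac{125}{2} + 91\right) - 289\right) = - 5345 \left(\frac{307}{2} - 289\right) = \left(-5345\right) \left(- \frac{271}{2}\right) = \frac{1448495}{2}$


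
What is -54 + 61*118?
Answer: 7144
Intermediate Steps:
-54 + 61*118 = -54 + 7198 = 7144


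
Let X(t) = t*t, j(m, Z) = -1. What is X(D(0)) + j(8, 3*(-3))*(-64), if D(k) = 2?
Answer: 68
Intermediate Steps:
X(t) = t²
X(D(0)) + j(8, 3*(-3))*(-64) = 2² - 1*(-64) = 4 + 64 = 68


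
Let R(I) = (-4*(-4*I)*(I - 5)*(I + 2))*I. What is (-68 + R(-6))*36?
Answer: 909936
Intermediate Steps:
R(I) = 16*I²*(-5 + I)*(2 + I) (R(I) = (-4*(-4*I)*(-5 + I)*(2 + I))*I = (-(-16)*I*(-5 + I)*(2 + I))*I = (16*I*(-5 + I)*(2 + I))*I = 16*I²*(-5 + I)*(2 + I))
(-68 + R(-6))*36 = (-68 + 16*(-6)²*(-10 + (-6)² - 3*(-6)))*36 = (-68 + 16*36*(-10 + 36 + 18))*36 = (-68 + 16*36*44)*36 = (-68 + 25344)*36 = 25276*36 = 909936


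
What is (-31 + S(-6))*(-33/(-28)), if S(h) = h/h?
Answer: -495/14 ≈ -35.357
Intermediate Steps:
S(h) = 1
(-31 + S(-6))*(-33/(-28)) = (-31 + 1)*(-33/(-28)) = -(-990)*(-1)/28 = -30*33/28 = -495/14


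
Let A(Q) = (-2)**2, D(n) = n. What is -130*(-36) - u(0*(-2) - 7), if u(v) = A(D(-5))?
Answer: 4676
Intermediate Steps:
A(Q) = 4
u(v) = 4
-130*(-36) - u(0*(-2) - 7) = -130*(-36) - 1*4 = 4680 - 4 = 4676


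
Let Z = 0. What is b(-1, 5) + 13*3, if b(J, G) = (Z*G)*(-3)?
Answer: 39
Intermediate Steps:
b(J, G) = 0 (b(J, G) = (0*G)*(-3) = 0*(-3) = 0)
b(-1, 5) + 13*3 = 0 + 13*3 = 0 + 39 = 39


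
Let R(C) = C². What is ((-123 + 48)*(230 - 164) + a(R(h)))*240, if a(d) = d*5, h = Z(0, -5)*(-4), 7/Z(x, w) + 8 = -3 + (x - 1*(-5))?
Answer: -3485600/3 ≈ -1.1619e+6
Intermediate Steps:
Z(x, w) = 7/(-6 + x) (Z(x, w) = 7/(-8 + (-3 + (x - 1*(-5)))) = 7/(-8 + (-3 + (x + 5))) = 7/(-8 + (-3 + (5 + x))) = 7/(-8 + (2 + x)) = 7/(-6 + x))
h = 14/3 (h = (7/(-6 + 0))*(-4) = (7/(-6))*(-4) = (7*(-⅙))*(-4) = -7/6*(-4) = 14/3 ≈ 4.6667)
a(d) = 5*d
((-123 + 48)*(230 - 164) + a(R(h)))*240 = ((-123 + 48)*(230 - 164) + 5*(14/3)²)*240 = (-75*66 + 5*(196/9))*240 = (-4950 + 980/9)*240 = -43570/9*240 = -3485600/3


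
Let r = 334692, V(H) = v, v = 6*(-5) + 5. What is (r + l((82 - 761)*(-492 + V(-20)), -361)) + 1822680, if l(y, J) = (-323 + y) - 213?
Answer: 2507879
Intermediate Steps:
v = -25 (v = -30 + 5 = -25)
V(H) = -25
l(y, J) = -536 + y
(r + l((82 - 761)*(-492 + V(-20)), -361)) + 1822680 = (334692 + (-536 + (82 - 761)*(-492 - 25))) + 1822680 = (334692 + (-536 - 679*(-517))) + 1822680 = (334692 + (-536 + 351043)) + 1822680 = (334692 + 350507) + 1822680 = 685199 + 1822680 = 2507879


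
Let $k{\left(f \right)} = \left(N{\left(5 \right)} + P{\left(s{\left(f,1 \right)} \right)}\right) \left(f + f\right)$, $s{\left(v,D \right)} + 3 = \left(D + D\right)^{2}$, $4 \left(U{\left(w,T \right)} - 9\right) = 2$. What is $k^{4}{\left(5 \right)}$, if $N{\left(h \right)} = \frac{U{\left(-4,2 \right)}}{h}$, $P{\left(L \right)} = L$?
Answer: $707281$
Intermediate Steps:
$U{\left(w,T \right)} = \frac{19}{2}$ ($U{\left(w,T \right)} = 9 + \frac{1}{4} \cdot 2 = 9 + \frac{1}{2} = \frac{19}{2}$)
$s{\left(v,D \right)} = -3 + 4 D^{2}$ ($s{\left(v,D \right)} = -3 + \left(D + D\right)^{2} = -3 + \left(2 D\right)^{2} = -3 + 4 D^{2}$)
$N{\left(h \right)} = \frac{19}{2 h}$
$k{\left(f \right)} = \frac{29 f}{5}$ ($k{\left(f \right)} = \left(\frac{19}{2 \cdot 5} - \left(3 - 4 \cdot 1^{2}\right)\right) \left(f + f\right) = \left(\frac{19}{2} \cdot \frac{1}{5} + \left(-3 + 4 \cdot 1\right)\right) 2 f = \left(\frac{19}{10} + \left(-3 + 4\right)\right) 2 f = \left(\frac{19}{10} + 1\right) 2 f = \frac{29 \cdot 2 f}{10} = \frac{29 f}{5}$)
$k^{4}{\left(5 \right)} = \left(\frac{29}{5} \cdot 5\right)^{4} = 29^{4} = 707281$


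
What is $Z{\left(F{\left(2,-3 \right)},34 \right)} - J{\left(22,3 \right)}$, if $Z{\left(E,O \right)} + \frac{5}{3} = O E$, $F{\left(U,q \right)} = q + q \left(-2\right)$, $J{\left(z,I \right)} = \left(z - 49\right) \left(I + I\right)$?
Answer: $\frac{787}{3} \approx 262.33$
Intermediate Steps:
$J{\left(z,I \right)} = 2 I \left(-49 + z\right)$ ($J{\left(z,I \right)} = \left(-49 + z\right) 2 I = 2 I \left(-49 + z\right)$)
$F{\left(U,q \right)} = - q$ ($F{\left(U,q \right)} = q - 2 q = - q$)
$Z{\left(E,O \right)} = - \frac{5}{3} + E O$ ($Z{\left(E,O \right)} = - \frac{5}{3} + O E = - \frac{5}{3} + E O$)
$Z{\left(F{\left(2,-3 \right)},34 \right)} - J{\left(22,3 \right)} = \left(- \frac{5}{3} + \left(-1\right) \left(-3\right) 34\right) - 2 \cdot 3 \left(-49 + 22\right) = \left(- \frac{5}{3} + 3 \cdot 34\right) - 2 \cdot 3 \left(-27\right) = \left(- \frac{5}{3} + 102\right) - -162 = \frac{301}{3} + 162 = \frac{787}{3}$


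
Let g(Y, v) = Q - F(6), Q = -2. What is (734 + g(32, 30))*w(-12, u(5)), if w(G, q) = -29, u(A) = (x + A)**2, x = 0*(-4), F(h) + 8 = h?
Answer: -21286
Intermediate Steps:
F(h) = -8 + h
x = 0
g(Y, v) = 0 (g(Y, v) = -2 - (-8 + 6) = -2 - 1*(-2) = -2 + 2 = 0)
u(A) = A**2 (u(A) = (0 + A)**2 = A**2)
(734 + g(32, 30))*w(-12, u(5)) = (734 + 0)*(-29) = 734*(-29) = -21286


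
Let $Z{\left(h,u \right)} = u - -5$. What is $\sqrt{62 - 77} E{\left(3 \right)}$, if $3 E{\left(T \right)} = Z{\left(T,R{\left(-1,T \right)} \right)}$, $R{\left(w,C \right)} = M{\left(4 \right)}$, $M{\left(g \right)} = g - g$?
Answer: $\frac{5 i \sqrt{15}}{3} \approx 6.455 i$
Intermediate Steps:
$M{\left(g \right)} = 0$
$R{\left(w,C \right)} = 0$
$Z{\left(h,u \right)} = 5 + u$ ($Z{\left(h,u \right)} = u + 5 = 5 + u$)
$E{\left(T \right)} = \frac{5}{3}$ ($E{\left(T \right)} = \frac{5 + 0}{3} = \frac{1}{3} \cdot 5 = \frac{5}{3}$)
$\sqrt{62 - 77} E{\left(3 \right)} = \sqrt{62 - 77} \cdot \frac{5}{3} = \sqrt{-15} \cdot \frac{5}{3} = i \sqrt{15} \cdot \frac{5}{3} = \frac{5 i \sqrt{15}}{3}$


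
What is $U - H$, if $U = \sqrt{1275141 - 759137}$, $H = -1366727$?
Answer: $1366727 + 2 \sqrt{129001} \approx 1.3674 \cdot 10^{6}$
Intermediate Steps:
$U = 2 \sqrt{129001}$ ($U = \sqrt{516004} = 2 \sqrt{129001} \approx 718.33$)
$U - H = 2 \sqrt{129001} - -1366727 = 2 \sqrt{129001} + 1366727 = 1366727 + 2 \sqrt{129001}$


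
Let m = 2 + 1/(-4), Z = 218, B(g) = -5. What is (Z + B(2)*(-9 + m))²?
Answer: 1034289/16 ≈ 64643.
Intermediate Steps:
m = 7/4 (m = 2 - ¼ = 7/4 ≈ 1.7500)
(Z + B(2)*(-9 + m))² = (218 - 5*(-9 + 7/4))² = (218 - 5*(-29/4))² = (218 + 145/4)² = (1017/4)² = 1034289/16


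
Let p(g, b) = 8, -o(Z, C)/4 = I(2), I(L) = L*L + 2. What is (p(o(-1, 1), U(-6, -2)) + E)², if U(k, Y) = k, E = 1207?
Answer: 1476225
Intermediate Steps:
I(L) = 2 + L² (I(L) = L² + 2 = 2 + L²)
o(Z, C) = -24 (o(Z, C) = -4*(2 + 2²) = -4*(2 + 4) = -4*6 = -24)
(p(o(-1, 1), U(-6, -2)) + E)² = (8 + 1207)² = 1215² = 1476225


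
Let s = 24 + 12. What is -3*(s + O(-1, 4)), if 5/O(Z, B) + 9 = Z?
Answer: -213/2 ≈ -106.50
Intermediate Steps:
O(Z, B) = 5/(-9 + Z)
s = 36
-3*(s + O(-1, 4)) = -3*(36 + 5/(-9 - 1)) = -3*(36 + 5/(-10)) = -3*(36 + 5*(-⅒)) = -3*(36 - ½) = -3*71/2 = -213/2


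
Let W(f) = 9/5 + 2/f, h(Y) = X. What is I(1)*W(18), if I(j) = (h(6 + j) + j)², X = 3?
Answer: 1376/45 ≈ 30.578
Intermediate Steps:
h(Y) = 3
I(j) = (3 + j)²
W(f) = 9/5 + 2/f (W(f) = 9*(⅕) + 2/f = 9/5 + 2/f)
I(1)*W(18) = (3 + 1)²*(9/5 + 2/18) = 4²*(9/5 + 2*(1/18)) = 16*(9/5 + ⅑) = 16*(86/45) = 1376/45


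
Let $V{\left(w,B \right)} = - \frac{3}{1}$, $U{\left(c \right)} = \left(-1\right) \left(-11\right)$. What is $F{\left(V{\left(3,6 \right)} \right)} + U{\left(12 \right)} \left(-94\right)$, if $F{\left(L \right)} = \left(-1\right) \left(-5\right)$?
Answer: $-1029$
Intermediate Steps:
$U{\left(c \right)} = 11$
$V{\left(w,B \right)} = -3$ ($V{\left(w,B \right)} = \left(-3\right) 1 = -3$)
$F{\left(L \right)} = 5$
$F{\left(V{\left(3,6 \right)} \right)} + U{\left(12 \right)} \left(-94\right) = 5 + 11 \left(-94\right) = 5 - 1034 = -1029$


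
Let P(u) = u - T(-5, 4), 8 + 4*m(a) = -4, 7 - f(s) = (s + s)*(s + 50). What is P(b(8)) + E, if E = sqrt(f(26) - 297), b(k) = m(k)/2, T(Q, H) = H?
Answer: -11/2 + I*sqrt(4242) ≈ -5.5 + 65.131*I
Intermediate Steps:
f(s) = 7 - 2*s*(50 + s) (f(s) = 7 - (s + s)*(s + 50) = 7 - 2*s*(50 + s))
m(a) = -3 (m(a) = -2 + (1/4)*(-4) = -2 - 1 = -3)
b(k) = -3/2
E = I*sqrt(4242) (E = sqrt((7 - 100*26 - 2*26**2) - 297) = sqrt((7 - 2600 - 2*676) - 297) = sqrt((7 - 2600 - 1352) - 297) = sqrt(-3945 - 297) = sqrt(-4242) = I*sqrt(4242) ≈ 65.131*I)
P(u) = -4 + u (P(u) = u - 1*4 = u - 4 = -4 + u)
P(b(8)) + E = (-4 - 3/2) + I*sqrt(4242) = -11/2 + I*sqrt(4242)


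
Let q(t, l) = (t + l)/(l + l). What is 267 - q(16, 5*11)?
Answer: 29299/110 ≈ 266.35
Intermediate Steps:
q(t, l) = (l + t)/(2*l) (q(t, l) = (l + t)/((2*l)) = (l + t)*(1/(2*l)) = (l + t)/(2*l))
267 - q(16, 5*11) = 267 - (5*11 + 16)/(2*(5*11)) = 267 - (55 + 16)/(2*55) = 267 - 71/(2*55) = 267 - 1*71/110 = 267 - 71/110 = 29299/110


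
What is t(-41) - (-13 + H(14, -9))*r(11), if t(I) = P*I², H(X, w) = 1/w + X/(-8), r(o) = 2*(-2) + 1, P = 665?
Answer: 13413845/12 ≈ 1.1178e+6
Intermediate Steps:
r(o) = -3 (r(o) = -4 + 1 = -3)
H(X, w) = 1/w - X/8 (H(X, w) = 1/w + X*(-⅛) = 1/w - X/8)
t(I) = 665*I²
t(-41) - (-13 + H(14, -9))*r(11) = 665*(-41)² - (-13 + (1/(-9) - ⅛*14))*(-3) = 665*1681 - (-13 + (-⅑ - 7/4))*(-3) = 1117865 - (-13 - 67/36)*(-3) = 1117865 - (-535)*(-3)/36 = 1117865 - 1*535/12 = 1117865 - 535/12 = 13413845/12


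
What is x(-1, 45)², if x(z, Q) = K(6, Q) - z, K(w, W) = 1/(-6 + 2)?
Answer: 9/16 ≈ 0.56250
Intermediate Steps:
K(w, W) = -¼ (K(w, W) = 1/(-4) = -¼)
x(z, Q) = -¼ - z
x(-1, 45)² = (-¼ - 1*(-1))² = (-¼ + 1)² = (¾)² = 9/16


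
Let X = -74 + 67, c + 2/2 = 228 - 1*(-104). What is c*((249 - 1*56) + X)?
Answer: 61566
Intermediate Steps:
c = 331 (c = -1 + (228 - 1*(-104)) = -1 + (228 + 104) = -1 + 332 = 331)
X = -7
c*((249 - 1*56) + X) = 331*((249 - 1*56) - 7) = 331*((249 - 56) - 7) = 331*(193 - 7) = 331*186 = 61566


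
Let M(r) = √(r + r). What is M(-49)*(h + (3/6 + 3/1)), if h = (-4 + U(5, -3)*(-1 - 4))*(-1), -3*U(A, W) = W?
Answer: 175*I*√2/2 ≈ 123.74*I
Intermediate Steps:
U(A, W) = -W/3
M(r) = √2*√r (M(r) = √(2*r) = √2*√r)
h = 9 (h = (-4 + (-⅓*(-3))*(-1 - 4))*(-1) = (-4 + 1*(-5))*(-1) = (-4 - 5)*(-1) = -9*(-1) = 9)
M(-49)*(h + (3/6 + 3/1)) = (√2*√(-49))*(9 + (3/6 + 3/1)) = (√2*(7*I))*(9 + (3*(⅙) + 3*1)) = (7*I*√2)*(9 + (½ + 3)) = (7*I*√2)*(9 + 7/2) = (7*I*√2)*(25/2) = 175*I*√2/2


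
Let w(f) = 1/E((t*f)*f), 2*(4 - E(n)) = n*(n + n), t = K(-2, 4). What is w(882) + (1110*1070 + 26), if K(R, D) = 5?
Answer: 17969277382956483495/15129143744396 ≈ 1.1877e+6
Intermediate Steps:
t = 5
E(n) = 4 - n**2 (E(n) = 4 - n*(n + n)/2 = 4 - n*2*n/2 = 4 - n**2)
w(f) = 1/(4 - 25*f**4) (w(f) = 1/(4 - ((5*f)*f)**2) = 1/(4 - (5*f**2)**2) = 1/(4 - 25*f**4))
w(882) + (1110*1070 + 26) = -1/(-4 + 25*882**4) + (1110*1070 + 26) = -1/(-4 + 25*605165749776) + (1187700 + 26) = -1/(-4 + 15129143744400) + 1187726 = -1/15129143744396 + 1187726 = 17969277382956483495/15129143744396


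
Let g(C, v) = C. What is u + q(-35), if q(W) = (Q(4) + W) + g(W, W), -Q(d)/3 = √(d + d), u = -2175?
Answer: -2245 - 6*√2 ≈ -2253.5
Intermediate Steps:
Q(d) = -3*√2*√d (Q(d) = -3*√(d + d) = -3*√2*√d)
q(W) = -6*√2 + 2*W (q(W) = (-3*√2*√4 + W) + W = (-3*√2*2 + W) + W = (-6*√2 + W) + W = (W - 6*√2) + W = -6*√2 + 2*W)
u + q(-35) = -2175 + (-6*√2 + 2*(-35)) = -2175 + (-6*√2 - 70) = -2175 + (-70 - 6*√2) = -2245 - 6*√2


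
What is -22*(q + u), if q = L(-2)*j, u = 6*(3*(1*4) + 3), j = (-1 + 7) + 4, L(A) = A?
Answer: -1540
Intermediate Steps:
j = 10 (j = 6 + 4 = 10)
u = 90 (u = 6*(3*4 + 3) = 6*(12 + 3) = 6*15 = 90)
q = -20 (q = -2*10 = -20)
-22*(q + u) = -22*(-20 + 90) = -22*70 = -1540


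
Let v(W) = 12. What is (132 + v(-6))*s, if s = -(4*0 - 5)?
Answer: 720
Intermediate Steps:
s = 5 (s = -(0 - 5) = -1*(-5) = 5)
(132 + v(-6))*s = (132 + 12)*5 = 144*5 = 720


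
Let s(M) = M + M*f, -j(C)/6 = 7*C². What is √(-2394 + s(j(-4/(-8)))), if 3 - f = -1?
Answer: I*√9786/2 ≈ 49.462*I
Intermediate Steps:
f = 4 (f = 3 - 1*(-1) = 3 + 1 = 4)
j(C) = -42*C²
s(M) = 5*M (s(M) = M + M*4 = M + 4*M = 5*M)
√(-2394 + s(j(-4/(-8)))) = √(-2394 + 5*(-42*(-4/(-8))²)) = √(-2394 + 5*(-42*(-4*(-⅛))²)) = √(-2394 + 5*(-42*(½)²)) = √(-2394 + 5*(-42*¼)) = √(-2394 + 5*(-21/2)) = √(-2394 - 105/2) = √(-4893/2) = I*√9786/2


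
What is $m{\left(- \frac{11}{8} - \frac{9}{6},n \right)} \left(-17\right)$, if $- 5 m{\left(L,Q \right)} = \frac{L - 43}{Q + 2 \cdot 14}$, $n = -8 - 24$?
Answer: $\frac{6239}{160} \approx 38.994$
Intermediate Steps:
$n = -32$ ($n = -8 - 24 = -32$)
$m{\left(L,Q \right)} = - \frac{-43 + L}{5 \left(28 + Q\right)}$ ($m{\left(L,Q \right)} = - \frac{\left(L - 43\right) \frac{1}{Q + 2 \cdot 14}}{5} = - \frac{\left(-43 + L\right) \frac{1}{Q + 28}}{5} = - \frac{\left(-43 + L\right) \frac{1}{28 + Q}}{5} = - \frac{\frac{1}{28 + Q} \left(-43 + L\right)}{5} = - \frac{-43 + L}{5 \left(28 + Q\right)}$)
$m{\left(- \frac{11}{8} - \frac{9}{6},n \right)} \left(-17\right) = \frac{43 - \left(- \frac{11}{8} - \frac{9}{6}\right)}{5 \left(28 - 32\right)} \left(-17\right) = \frac{43 - \left(\left(-11\right) \frac{1}{8} - \frac{3}{2}\right)}{5 \left(-4\right)} \left(-17\right) = \frac{1}{5} \left(- \frac{1}{4}\right) \left(43 - \left(- \frac{11}{8} - \frac{3}{2}\right)\right) \left(-17\right) = \frac{1}{5} \left(- \frac{1}{4}\right) \left(43 - - \frac{23}{8}\right) \left(-17\right) = \frac{1}{5} \left(- \frac{1}{4}\right) \left(43 + \frac{23}{8}\right) \left(-17\right) = \frac{1}{5} \left(- \frac{1}{4}\right) \frac{367}{8} \left(-17\right) = \left(- \frac{367}{160}\right) \left(-17\right) = \frac{6239}{160}$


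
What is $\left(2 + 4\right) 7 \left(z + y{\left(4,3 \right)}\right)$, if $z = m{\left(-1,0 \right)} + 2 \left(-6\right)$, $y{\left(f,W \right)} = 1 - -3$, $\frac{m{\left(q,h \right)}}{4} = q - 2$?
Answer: $-840$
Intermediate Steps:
$m{\left(q,h \right)} = -8 + 4 q$ ($m{\left(q,h \right)} = 4 \left(q - 2\right) = 4 \left(-2 + q\right) = -8 + 4 q$)
$y{\left(f,W \right)} = 4$ ($y{\left(f,W \right)} = 1 + 3 = 4$)
$z = -24$ ($z = \left(-8 + 4 \left(-1\right)\right) + 2 \left(-6\right) = \left(-8 - 4\right) - 12 = -12 - 12 = -24$)
$\left(2 + 4\right) 7 \left(z + y{\left(4,3 \right)}\right) = \left(2 + 4\right) 7 \left(-24 + 4\right) = 6 \cdot 7 \left(-20\right) = 42 \left(-20\right) = -840$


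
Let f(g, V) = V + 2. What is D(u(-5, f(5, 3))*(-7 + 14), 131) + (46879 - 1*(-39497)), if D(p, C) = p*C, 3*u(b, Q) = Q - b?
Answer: 268298/3 ≈ 89433.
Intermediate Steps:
f(g, V) = 2 + V
u(b, Q) = -b/3 + Q/3 (u(b, Q) = (Q - b)/3 = -b/3 + Q/3)
D(p, C) = C*p
D(u(-5, f(5, 3))*(-7 + 14), 131) + (46879 - 1*(-39497)) = 131*((-1/3*(-5) + (2 + 3)/3)*(-7 + 14)) + (46879 - 1*(-39497)) = 131*((5/3 + (1/3)*5)*7) + (46879 + 39497) = 131*((5/3 + 5/3)*7) + 86376 = 131*((10/3)*7) + 86376 = 131*(70/3) + 86376 = 9170/3 + 86376 = 268298/3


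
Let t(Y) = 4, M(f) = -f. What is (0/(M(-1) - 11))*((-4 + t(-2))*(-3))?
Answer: 0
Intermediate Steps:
(0/(M(-1) - 11))*((-4 + t(-2))*(-3)) = (0/(-1*(-1) - 11))*((-4 + 4)*(-3)) = (0/(1 - 11))*(0*(-3)) = (0/(-10))*0 = -⅒*0*0 = 0*0 = 0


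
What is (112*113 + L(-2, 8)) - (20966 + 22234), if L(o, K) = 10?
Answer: -30534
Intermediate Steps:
(112*113 + L(-2, 8)) - (20966 + 22234) = (112*113 + 10) - (20966 + 22234) = (12656 + 10) - 1*43200 = 12666 - 43200 = -30534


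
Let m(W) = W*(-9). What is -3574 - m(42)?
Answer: -3196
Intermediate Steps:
m(W) = -9*W
-3574 - m(42) = -3574 - (-9)*42 = -3574 - 1*(-378) = -3574 + 378 = -3196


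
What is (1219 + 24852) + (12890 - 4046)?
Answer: 34915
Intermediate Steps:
(1219 + 24852) + (12890 - 4046) = 26071 + 8844 = 34915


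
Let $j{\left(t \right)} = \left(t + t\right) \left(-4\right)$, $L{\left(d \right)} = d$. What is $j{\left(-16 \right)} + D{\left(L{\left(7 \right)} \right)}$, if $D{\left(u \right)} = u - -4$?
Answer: $139$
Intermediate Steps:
$D{\left(u \right)} = 4 + u$ ($D{\left(u \right)} = u + 4 = 4 + u$)
$j{\left(t \right)} = - 8 t$ ($j{\left(t \right)} = 2 t \left(-4\right) = - 8 t$)
$j{\left(-16 \right)} + D{\left(L{\left(7 \right)} \right)} = \left(-8\right) \left(-16\right) + \left(4 + 7\right) = 128 + 11 = 139$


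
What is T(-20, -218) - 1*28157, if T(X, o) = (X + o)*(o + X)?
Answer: 28487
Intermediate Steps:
T(X, o) = (X + o)² (T(X, o) = (X + o)*(X + o) = (X + o)²)
T(-20, -218) - 1*28157 = (-20 - 218)² - 1*28157 = (-238)² - 28157 = 56644 - 28157 = 28487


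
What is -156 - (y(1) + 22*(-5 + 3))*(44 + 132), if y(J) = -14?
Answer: 10052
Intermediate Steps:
-156 - (y(1) + 22*(-5 + 3))*(44 + 132) = -156 - (-14 + 22*(-5 + 3))*(44 + 132) = -156 - (-14 + 22*(-2))*176 = -156 - (-14 - 44)*176 = -156 - (-58)*176 = -156 - 1*(-10208) = -156 + 10208 = 10052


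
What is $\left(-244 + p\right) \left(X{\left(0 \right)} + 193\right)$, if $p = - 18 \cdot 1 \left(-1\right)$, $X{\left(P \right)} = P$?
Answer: $-43618$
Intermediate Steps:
$p = 18$ ($p = \left(-18\right) \left(-1\right) = 18$)
$\left(-244 + p\right) \left(X{\left(0 \right)} + 193\right) = \left(-244 + 18\right) \left(0 + 193\right) = \left(-226\right) 193 = -43618$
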